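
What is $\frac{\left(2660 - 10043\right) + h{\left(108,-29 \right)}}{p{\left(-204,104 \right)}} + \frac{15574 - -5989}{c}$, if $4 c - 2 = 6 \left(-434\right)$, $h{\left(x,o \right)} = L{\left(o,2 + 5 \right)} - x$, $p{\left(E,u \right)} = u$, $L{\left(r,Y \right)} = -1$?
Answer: $- \frac{3558049}{33826} \approx -105.19$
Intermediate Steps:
$h{\left(x,o \right)} = -1 - x$
$c = - \frac{1301}{2}$ ($c = \frac{1}{2} + \frac{6 \left(-434\right)}{4} = \frac{1}{2} + \frac{1}{4} \left(-2604\right) = \frac{1}{2} - 651 = - \frac{1301}{2} \approx -650.5$)
$\frac{\left(2660 - 10043\right) + h{\left(108,-29 \right)}}{p{\left(-204,104 \right)}} + \frac{15574 - -5989}{c} = \frac{\left(2660 - 10043\right) - 109}{104} + \frac{15574 - -5989}{- \frac{1301}{2}} = \left(-7383 - 109\right) \frac{1}{104} + \left(15574 + 5989\right) \left(- \frac{2}{1301}\right) = \left(-7383 - 109\right) \frac{1}{104} + 21563 \left(- \frac{2}{1301}\right) = \left(-7492\right) \frac{1}{104} - \frac{43126}{1301} = - \frac{1873}{26} - \frac{43126}{1301} = - \frac{3558049}{33826}$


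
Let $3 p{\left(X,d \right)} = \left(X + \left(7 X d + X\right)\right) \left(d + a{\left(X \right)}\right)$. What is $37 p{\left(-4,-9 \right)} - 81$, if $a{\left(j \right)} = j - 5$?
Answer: $-54249$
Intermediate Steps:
$a{\left(j \right)} = -5 + j$
$p{\left(X,d \right)} = \frac{\left(2 X + 7 X d\right) \left(-5 + X + d\right)}{3}$ ($p{\left(X,d \right)} = \frac{\left(X + \left(7 X d + X\right)\right) \left(d + \left(-5 + X\right)\right)}{3} = \frac{\left(X + \left(7 X d + X\right)\right) \left(-5 + X + d\right)}{3} = \frac{\left(X + \left(X + 7 X d\right)\right) \left(-5 + X + d\right)}{3} = \frac{\left(2 X + 7 X d\right) \left(-5 + X + d\right)}{3}$)
$37 p{\left(-4,-9 \right)} - 81 = 37 \cdot \frac{1}{3} \left(-4\right) \left(-10 - -297 + 2 \left(-4\right) + 7 \left(-9\right)^{2} + 7 \left(-4\right) \left(-9\right)\right) - 81 = 37 \cdot \frac{1}{3} \left(-4\right) \left(-10 + 297 - 8 + 7 \cdot 81 + 252\right) - 81 = 37 \cdot \frac{1}{3} \left(-4\right) \left(-10 + 297 - 8 + 567 + 252\right) - 81 = 37 \cdot \frac{1}{3} \left(-4\right) 1098 - 81 = 37 \left(-1464\right) - 81 = -54168 - 81 = -54249$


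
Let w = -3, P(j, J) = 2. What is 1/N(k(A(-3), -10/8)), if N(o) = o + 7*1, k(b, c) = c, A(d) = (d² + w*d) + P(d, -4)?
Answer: 4/23 ≈ 0.17391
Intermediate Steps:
A(d) = 2 + d² - 3*d (A(d) = (d² - 3*d) + 2 = 2 + d² - 3*d)
N(o) = 7 + o (N(o) = o + 7 = 7 + o)
1/N(k(A(-3), -10/8)) = 1/(7 - 10/8) = 1/(7 - 10*⅛) = 1/(7 - 5/4) = 1/(23/4) = 4/23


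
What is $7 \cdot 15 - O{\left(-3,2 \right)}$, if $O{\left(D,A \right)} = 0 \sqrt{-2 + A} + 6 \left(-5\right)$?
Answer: $135$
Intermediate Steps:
$O{\left(D,A \right)} = -30$ ($O{\left(D,A \right)} = 0 - 30 = -30$)
$7 \cdot 15 - O{\left(-3,2 \right)} = 7 \cdot 15 - -30 = 105 + 30 = 135$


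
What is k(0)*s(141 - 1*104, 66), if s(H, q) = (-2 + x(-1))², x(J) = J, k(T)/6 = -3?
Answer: -162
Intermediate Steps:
k(T) = -18 (k(T) = 6*(-3) = -18)
s(H, q) = 9 (s(H, q) = (-2 - 1)² = (-3)² = 9)
k(0)*s(141 - 1*104, 66) = -18*9 = -162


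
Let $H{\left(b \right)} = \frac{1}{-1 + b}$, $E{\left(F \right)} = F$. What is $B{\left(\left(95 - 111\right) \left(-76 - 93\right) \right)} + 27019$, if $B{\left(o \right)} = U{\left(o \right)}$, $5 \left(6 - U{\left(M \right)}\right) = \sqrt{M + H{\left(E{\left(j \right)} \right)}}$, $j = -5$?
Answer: $27025 - \frac{\sqrt{97338}}{30} \approx 27015.0$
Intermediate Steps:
$U{\left(M \right)} = 6 - \frac{\sqrt{- \frac{1}{6} + M}}{5}$ ($U{\left(M \right)} = 6 - \frac{\sqrt{M + \frac{1}{-1 - 5}}}{5} = 6 - \frac{\sqrt{M + \frac{1}{-6}}}{5} = 6 - \frac{\sqrt{M - \frac{1}{6}}}{5} = 6 - \frac{\sqrt{- \frac{1}{6} + M}}{5}$)
$B{\left(o \right)} = 6 - \frac{\sqrt{-6 + 36 o}}{30}$
$B{\left(\left(95 - 111\right) \left(-76 - 93\right) \right)} + 27019 = \left(6 - \frac{\sqrt{-6 + 36 \left(95 - 111\right) \left(-76 - 93\right)}}{30}\right) + 27019 = \left(6 - \frac{\sqrt{-6 + 36 \left(\left(-16\right) \left(-169\right)\right)}}{30}\right) + 27019 = \left(6 - \frac{\sqrt{-6 + 36 \cdot 2704}}{30}\right) + 27019 = \left(6 - \frac{\sqrt{-6 + 97344}}{30}\right) + 27019 = \left(6 - \frac{\sqrt{97338}}{30}\right) + 27019 = 27025 - \frac{\sqrt{97338}}{30}$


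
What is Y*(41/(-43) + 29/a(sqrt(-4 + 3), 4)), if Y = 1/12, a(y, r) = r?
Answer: 361/688 ≈ 0.52471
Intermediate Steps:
Y = 1/12 ≈ 0.083333
Y*(41/(-43) + 29/a(sqrt(-4 + 3), 4)) = (41/(-43) + 29/4)/12 = (41*(-1/43) + 29*(1/4))/12 = (-41/43 + 29/4)/12 = (1/12)*(1083/172) = 361/688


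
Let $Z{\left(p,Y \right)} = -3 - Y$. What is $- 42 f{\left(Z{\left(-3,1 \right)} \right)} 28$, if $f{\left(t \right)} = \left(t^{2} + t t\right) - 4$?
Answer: $-32928$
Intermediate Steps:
$f{\left(t \right)} = -4 + 2 t^{2}$ ($f{\left(t \right)} = \left(t^{2} + t^{2}\right) - 4 = 2 t^{2} - 4 = -4 + 2 t^{2}$)
$- 42 f{\left(Z{\left(-3,1 \right)} \right)} 28 = - 42 \left(-4 + 2 \left(-3 - 1\right)^{2}\right) 28 = - 42 \left(-4 + 2 \left(-4\right)^{2}\right) 28 = - 42 \left(-4 + 2 \cdot 16\right) 28 = - 42 \left(-4 + 32\right) 28 = \left(-42\right) 28 \cdot 28 = \left(-1176\right) 28 = -32928$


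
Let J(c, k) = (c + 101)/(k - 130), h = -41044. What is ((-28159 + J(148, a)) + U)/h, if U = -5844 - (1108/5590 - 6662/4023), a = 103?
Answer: 191213364301/230755216770 ≈ 0.82864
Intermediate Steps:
J(c, k) = (101 + c)/(-130 + k)
U = -65695209992/11244285 (U = -5844 - (1108*(1/5590) - 6662*1/4023) = -5844 - (554/2795 - 6662/4023) = -5844 - 1*(-16391548/11244285) = -5844 + 16391548/11244285 = -65695209992/11244285 ≈ -5842.5)
((-28159 + J(148, a)) + U)/h = ((-28159 + (101 + 148)/(-130 + 103)) - 65695209992/11244285)/(-41044) = ((-28159 + 249/(-27)) - 65695209992/11244285)*(-1/41044) = ((-28159 - 1/27*249) - 65695209992/11244285)*(-1/41044) = ((-28159 - 83/9) - 65695209992/11244285)*(-1/41044) = (-253514/9 - 65695209992/11244285)*(-1/41044) = -382426728602/11244285*(-1/41044) = 191213364301/230755216770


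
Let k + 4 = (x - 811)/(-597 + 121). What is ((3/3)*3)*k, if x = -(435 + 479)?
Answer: -537/476 ≈ -1.1282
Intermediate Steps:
x = -914 (x = -1*914 = -914)
k = -179/476 (k = -4 + (-914 - 811)/(-597 + 121) = -4 - 1725/(-476) = -4 - 1725*(-1/476) = -4 + 1725/476 = -179/476 ≈ -0.37605)
((3/3)*3)*k = ((3/3)*3)*(-179/476) = (((⅓)*3)*3)*(-179/476) = (1*3)*(-179/476) = 3*(-179/476) = -537/476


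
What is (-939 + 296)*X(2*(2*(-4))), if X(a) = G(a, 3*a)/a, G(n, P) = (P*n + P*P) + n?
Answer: 122813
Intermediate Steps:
G(n, P) = n + P**2 + P*n (G(n, P) = (P*n + P**2) + n = (P**2 + P*n) + n = n + P**2 + P*n)
X(a) = (a + 12*a**2)/a (X(a) = (a + (3*a)**2 + (3*a)*a)/a = (a + 9*a**2 + 3*a**2)/a = (a + 12*a**2)/a)
(-939 + 296)*X(2*(2*(-4))) = (-939 + 296)*(1 + 12*(2*(2*(-4)))) = -643*(1 + 12*(2*(-8))) = -643*(1 + 12*(-16)) = -643*(1 - 192) = -643*(-191) = 122813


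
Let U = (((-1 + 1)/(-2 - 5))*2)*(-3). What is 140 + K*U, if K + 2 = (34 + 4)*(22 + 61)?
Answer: 140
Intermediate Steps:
K = 3152 (K = -2 + (34 + 4)*(22 + 61) = -2 + 38*83 = -2 + 3154 = 3152)
U = 0 (U = ((0/(-7))*2)*(-3) = ((0*(-⅐))*2)*(-3) = (0*2)*(-3) = 0*(-3) = 0)
140 + K*U = 140 + 3152*0 = 140 + 0 = 140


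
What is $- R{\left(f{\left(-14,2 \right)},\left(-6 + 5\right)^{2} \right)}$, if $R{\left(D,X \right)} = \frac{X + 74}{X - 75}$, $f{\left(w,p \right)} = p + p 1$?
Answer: $\frac{75}{74} \approx 1.0135$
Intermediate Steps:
$f{\left(w,p \right)} = 2 p$ ($f{\left(w,p \right)} = p + p = 2 p$)
$R{\left(D,X \right)} = \frac{74 + X}{-75 + X}$
$- R{\left(f{\left(-14,2 \right)},\left(-6 + 5\right)^{2} \right)} = - \frac{74 + \left(-6 + 5\right)^{2}}{-75 + \left(-6 + 5\right)^{2}} = - \frac{74 + \left(-1\right)^{2}}{-75 + \left(-1\right)^{2}} = - \frac{74 + 1}{-75 + 1} = - \frac{75}{-74} = - \frac{\left(-1\right) 75}{74} = \left(-1\right) \left(- \frac{75}{74}\right) = \frac{75}{74}$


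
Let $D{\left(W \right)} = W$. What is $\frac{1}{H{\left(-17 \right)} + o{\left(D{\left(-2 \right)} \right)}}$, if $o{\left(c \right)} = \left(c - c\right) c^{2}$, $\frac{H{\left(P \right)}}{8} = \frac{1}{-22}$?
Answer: $- \frac{11}{4} \approx -2.75$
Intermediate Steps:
$H{\left(P \right)} = - \frac{4}{11}$ ($H{\left(P \right)} = \frac{8}{-22} = 8 \left(- \frac{1}{22}\right) = - \frac{4}{11}$)
$o{\left(c \right)} = 0$ ($o{\left(c \right)} = 0 c^{2} = 0$)
$\frac{1}{H{\left(-17 \right)} + o{\left(D{\left(-2 \right)} \right)}} = \frac{1}{- \frac{4}{11} + 0} = \frac{1}{- \frac{4}{11}} = - \frac{11}{4}$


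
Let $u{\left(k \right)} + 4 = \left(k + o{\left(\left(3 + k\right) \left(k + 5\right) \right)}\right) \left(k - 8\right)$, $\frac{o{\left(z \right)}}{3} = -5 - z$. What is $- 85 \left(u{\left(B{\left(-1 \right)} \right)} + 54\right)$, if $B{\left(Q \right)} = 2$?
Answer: $-64430$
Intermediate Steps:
$o{\left(z \right)} = -15 - 3 z$ ($o{\left(z \right)} = 3 \left(-5 - z\right) = -15 - 3 z$)
$u{\left(k \right)} = -4 + \left(-8 + k\right) \left(-15 + k - 3 \left(3 + k\right) \left(5 + k\right)\right)$ ($u{\left(k \right)} = -4 + \left(k - \left(15 + 3 \left(3 + k\right) \left(k + 5\right)\right)\right) \left(k - 8\right) = -4 + \left(k - \left(15 + 3 \left(3 + k\right) \left(5 + k\right)\right)\right) \left(-8 + k\right) = -4 + \left(-15 + k - 3 \left(3 + k\right) \left(5 + k\right)\right) \left(-8 + k\right) = -4 + \left(-8 + k\right) \left(-15 + k - 3 \left(3 + k\right) \left(5 + k\right)\right)$)
$- 85 \left(u{\left(B{\left(-1 \right)} \right)} + 54\right) = - 85 \left(\left(476 + 2^{2} - 3 \cdot 2^{3} + 124 \cdot 2\right) + 54\right) = - 85 \left(\left(476 + 4 - 24 + 248\right) + 54\right) = - 85 \left(704 + 54\right) = \left(-85\right) 758 = -64430$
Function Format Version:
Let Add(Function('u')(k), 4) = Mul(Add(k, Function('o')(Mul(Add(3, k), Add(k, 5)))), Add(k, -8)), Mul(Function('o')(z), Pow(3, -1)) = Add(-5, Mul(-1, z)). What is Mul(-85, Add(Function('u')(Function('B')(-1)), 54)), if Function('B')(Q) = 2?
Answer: -64430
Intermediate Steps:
Function('o')(z) = Add(-15, Mul(-3, z)) (Function('o')(z) = Mul(3, Add(-5, Mul(-1, z))) = Add(-15, Mul(-3, z)))
Function('u')(k) = Add(-4, Mul(Add(-8, k), Add(-15, k, Mul(-3, Add(3, k), Add(5, k))))) (Function('u')(k) = Add(-4, Mul(Add(k, Add(-15, Mul(-3, Mul(Add(3, k), Add(k, 5))))), Add(k, -8))) = Add(-4, Mul(Add(k, Add(-15, Mul(-3, Mul(Add(3, k), Add(5, k))))), Add(-8, k))) = Add(-4, Mul(Add(k, Add(-15, Mul(-3, Add(3, k), Add(5, k)))), Add(-8, k))) = Add(-4, Mul(Add(-15, k, Mul(-3, Add(3, k), Add(5, k))), Add(-8, k))) = Add(-4, Mul(Add(-8, k), Add(-15, k, Mul(-3, Add(3, k), Add(5, k))))))
Mul(-85, Add(Function('u')(Function('B')(-1)), 54)) = Mul(-85, Add(Add(476, Pow(2, 2), Mul(-3, Pow(2, 3)), Mul(124, 2)), 54)) = Mul(-85, Add(Add(476, 4, Mul(-3, 8), 248), 54)) = Mul(-85, Add(Add(476, 4, -24, 248), 54)) = Mul(-85, Add(704, 54)) = Mul(-85, 758) = -64430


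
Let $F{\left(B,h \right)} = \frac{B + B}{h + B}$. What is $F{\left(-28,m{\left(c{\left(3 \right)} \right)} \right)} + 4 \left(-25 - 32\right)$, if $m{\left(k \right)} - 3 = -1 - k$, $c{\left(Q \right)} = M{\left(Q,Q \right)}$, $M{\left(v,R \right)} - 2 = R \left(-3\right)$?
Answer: $- \frac{4276}{19} \approx -225.05$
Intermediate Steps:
$M{\left(v,R \right)} = 2 - 3 R$ ($M{\left(v,R \right)} = 2 + R \left(-3\right) = 2 - 3 R$)
$c{\left(Q \right)} = 2 - 3 Q$
$m{\left(k \right)} = 2 - k$ ($m{\left(k \right)} = 3 - \left(1 + k\right) = 2 - k$)
$F{\left(B,h \right)} = \frac{2 B}{B + h}$
$F{\left(-28,m{\left(c{\left(3 \right)} \right)} \right)} + 4 \left(-25 - 32\right) = 2 \left(-28\right) \frac{1}{-28 + \left(2 - \left(2 - 9\right)\right)} + 4 \left(-25 - 32\right) = 2 \left(-28\right) \frac{1}{-28 + \left(2 - \left(2 - 9\right)\right)} + 4 \left(-57\right) = 2 \left(-28\right) \frac{1}{-28 + \left(2 - -7\right)} - 228 = 2 \left(-28\right) \frac{1}{-28 + \left(2 + 7\right)} - 228 = 2 \left(-28\right) \frac{1}{-28 + 9} - 228 = 2 \left(-28\right) \frac{1}{-19} - 228 = 2 \left(-28\right) \left(- \frac{1}{19}\right) - 228 = \frac{56}{19} - 228 = - \frac{4276}{19}$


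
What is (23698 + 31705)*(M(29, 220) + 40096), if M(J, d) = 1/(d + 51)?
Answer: 602009939851/271 ≈ 2.2214e+9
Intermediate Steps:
M(J, d) = 1/(51 + d)
(23698 + 31705)*(M(29, 220) + 40096) = (23698 + 31705)*(1/(51 + 220) + 40096) = 55403*(1/271 + 40096) = 55403*(10866017/271) = 602009939851/271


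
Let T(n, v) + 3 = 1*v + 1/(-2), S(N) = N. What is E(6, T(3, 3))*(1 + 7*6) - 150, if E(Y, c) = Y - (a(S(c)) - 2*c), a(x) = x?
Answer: 173/2 ≈ 86.500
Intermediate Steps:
T(n, v) = -7/2 + v (T(n, v) = -3 + (1*v + 1/(-2)) = -3 + (v - ½) = -3 + (-½ + v) = -7/2 + v)
E(Y, c) = Y + c (E(Y, c) = Y - (c - 2*c) = Y - (-1)*c = Y + c)
E(6, T(3, 3))*(1 + 7*6) - 150 = (6 + (-7/2 + 3))*(1 + 7*6) - 150 = (6 - ½)*(1 + 42) - 150 = (11/2)*43 - 150 = 473/2 - 150 = 173/2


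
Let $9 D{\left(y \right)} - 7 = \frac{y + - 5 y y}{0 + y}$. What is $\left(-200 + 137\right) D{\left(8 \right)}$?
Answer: $224$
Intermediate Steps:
$D{\left(y \right)} = \frac{7}{9} + \frac{y - 5 y^{2}}{9 y}$ ($D{\left(y \right)} = \frac{7}{9} + \frac{\left(y + - 5 y y\right) \frac{1}{0 + y}}{9} = \frac{7}{9} + \frac{\left(y - 5 y^{2}\right) \frac{1}{y}}{9} = \frac{7}{9} + \frac{\frac{1}{y} \left(y - 5 y^{2}\right)}{9} = \frac{7}{9} + \frac{y - 5 y^{2}}{9 y}$)
$\left(-200 + 137\right) D{\left(8 \right)} = \left(-200 + 137\right) \left(\frac{8}{9} - \frac{40}{9}\right) = - 63 \left(\frac{8}{9} - \frac{40}{9}\right) = \left(-63\right) \left(- \frac{32}{9}\right) = 224$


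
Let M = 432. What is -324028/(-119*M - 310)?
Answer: 162014/25859 ≈ 6.2653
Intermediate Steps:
-324028/(-119*M - 310) = -324028/(-119*432 - 310) = -324028/(-51408 - 310) = -324028/(-51718) = -324028*(-1/51718) = 162014/25859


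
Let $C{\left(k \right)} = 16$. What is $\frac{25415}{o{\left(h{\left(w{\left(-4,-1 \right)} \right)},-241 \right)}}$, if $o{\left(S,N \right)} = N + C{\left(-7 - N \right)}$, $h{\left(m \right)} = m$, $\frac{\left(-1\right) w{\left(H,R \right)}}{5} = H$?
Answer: $- \frac{5083}{45} \approx -112.96$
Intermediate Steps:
$w{\left(H,R \right)} = - 5 H$
$o{\left(S,N \right)} = 16 + N$ ($o{\left(S,N \right)} = N + 16 = 16 + N$)
$\frac{25415}{o{\left(h{\left(w{\left(-4,-1 \right)} \right)},-241 \right)}} = \frac{25415}{16 - 241} = \frac{25415}{-225} = 25415 \left(- \frac{1}{225}\right) = - \frac{5083}{45}$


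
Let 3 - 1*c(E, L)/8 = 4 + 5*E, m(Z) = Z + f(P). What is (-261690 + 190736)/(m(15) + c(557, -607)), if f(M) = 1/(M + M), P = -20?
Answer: 2838160/890921 ≈ 3.1856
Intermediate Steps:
f(M) = 1/(2*M)
m(Z) = -1/40 + Z (m(Z) = Z + (½)/(-20) = Z + (½)*(-1/20) = Z - 1/40 = -1/40 + Z)
c(E, L) = -8 - 40*E (c(E, L) = 24 - 8*(4 + 5*E) = 24 + (-32 - 40*E) = -8 - 40*E)
(-261690 + 190736)/(m(15) + c(557, -607)) = (-261690 + 190736)/((-1/40 + 15) + (-8 - 40*557)) = -70954/(599/40 + (-8 - 22280)) = -70954/(599/40 - 22288) = -70954/(-890921/40) = -70954*(-40/890921) = 2838160/890921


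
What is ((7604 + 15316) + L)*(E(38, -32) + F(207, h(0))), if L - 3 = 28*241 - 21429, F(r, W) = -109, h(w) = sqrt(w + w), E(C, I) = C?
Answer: -585182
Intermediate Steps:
h(w) = sqrt(2)*sqrt(w) (h(w) = sqrt(2*w) = sqrt(2)*sqrt(w))
L = -14678 (L = 3 + (28*241 - 21429) = 3 + (6748 - 21429) = 3 - 14681 = -14678)
((7604 + 15316) + L)*(E(38, -32) + F(207, h(0))) = ((7604 + 15316) - 14678)*(38 - 109) = (22920 - 14678)*(-71) = 8242*(-71) = -585182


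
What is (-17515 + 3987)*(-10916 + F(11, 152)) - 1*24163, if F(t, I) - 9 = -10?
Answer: 147661013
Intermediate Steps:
F(t, I) = -1 (F(t, I) = 9 - 10 = -1)
(-17515 + 3987)*(-10916 + F(11, 152)) - 1*24163 = (-17515 + 3987)*(-10916 - 1) - 1*24163 = -13528*(-10917) - 24163 = 147685176 - 24163 = 147661013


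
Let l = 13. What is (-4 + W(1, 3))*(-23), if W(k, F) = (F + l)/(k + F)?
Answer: 0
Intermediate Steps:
W(k, F) = (13 + F)/(F + k) (W(k, F) = (F + 13)/(k + F) = (13 + F)/(F + k))
(-4 + W(1, 3))*(-23) = (-4 + (13 + 3)/(3 + 1))*(-23) = (-4 + 16/4)*(-23) = (-4 + (1/4)*16)*(-23) = (-4 + 4)*(-23) = 0*(-23) = 0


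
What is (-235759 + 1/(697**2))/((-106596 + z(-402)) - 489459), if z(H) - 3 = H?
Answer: 19088974005/48293786881 ≈ 0.39527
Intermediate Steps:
z(H) = 3 + H
(-235759 + 1/(697**2))/((-106596 + z(-402)) - 489459) = (-235759 + 1/(697**2))/((-106596 + (3 - 402)) - 489459) = (-235759 + 1/485809)/((-106596 - 399) - 489459) = (-235759 + 1/485809)/(-106995 - 489459) = -114533844030/485809/(-596454) = -114533844030/485809*(-1/596454) = 19088974005/48293786881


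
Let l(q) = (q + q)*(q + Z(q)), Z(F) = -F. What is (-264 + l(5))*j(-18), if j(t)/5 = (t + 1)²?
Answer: -381480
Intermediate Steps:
j(t) = 5*(1 + t)² (j(t) = 5*(t + 1)² = 5*(1 + t)²)
l(q) = 0 (l(q) = (q + q)*(q - q) = (2*q)*0 = 0)
(-264 + l(5))*j(-18) = (-264 + 0)*(5*(1 - 18)²) = -1320*(-17)² = -1320*289 = -264*1445 = -381480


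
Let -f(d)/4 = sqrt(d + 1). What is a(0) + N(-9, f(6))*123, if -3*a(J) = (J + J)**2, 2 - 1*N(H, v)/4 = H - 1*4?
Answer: 7380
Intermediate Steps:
f(d) = -4*sqrt(1 + d) (f(d) = -4*sqrt(d + 1) = -4*sqrt(1 + d))
N(H, v) = 24 - 4*H (N(H, v) = 8 - 4*(H - 1*4) = 8 - 4*(H - 4) = 8 - 4*(-4 + H) = 8 + (16 - 4*H) = 24 - 4*H)
a(J) = -4*J**2/3 (a(J) = -(J + J)**2/3 = -4*J**2/3)
a(0) + N(-9, f(6))*123 = -4/3*0**2 + (24 - 4*(-9))*123 = -4/3*0 + (24 + 36)*123 = 0 + 60*123 = 0 + 7380 = 7380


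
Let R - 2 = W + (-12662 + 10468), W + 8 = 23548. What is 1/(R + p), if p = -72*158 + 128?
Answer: 1/10100 ≈ 9.9010e-5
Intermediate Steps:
W = 23540 (W = -8 + 23548 = 23540)
R = 21348 (R = 2 + (23540 + (-12662 + 10468)) = 2 + (23540 - 2194) = 2 + 21346 = 21348)
p = -11248 (p = -11376 + 128 = -11248)
1/(R + p) = 1/(21348 - 11248) = 1/10100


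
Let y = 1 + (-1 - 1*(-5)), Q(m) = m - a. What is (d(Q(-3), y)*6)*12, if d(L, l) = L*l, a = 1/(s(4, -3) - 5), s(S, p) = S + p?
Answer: -990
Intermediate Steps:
a = -¼ (a = 1/((4 - 3) - 5) = 1/(1 - 5) = 1/(-4) = -¼ ≈ -0.25000)
Q(m) = ¼ + m (Q(m) = m - 1*(-¼) = m + ¼ = ¼ + m)
y = 5 (y = 1 + (-1 + 5) = 1 + 4 = 5)
(d(Q(-3), y)*6)*12 = (((¼ - 3)*5)*6)*12 = (-11/4*5*6)*12 = -55/4*6*12 = -165/2*12 = -990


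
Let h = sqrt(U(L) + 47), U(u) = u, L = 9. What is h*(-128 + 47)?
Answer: -162*sqrt(14) ≈ -606.15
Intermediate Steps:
h = 2*sqrt(14) (h = sqrt(9 + 47) = sqrt(56) = 2*sqrt(14) ≈ 7.4833)
h*(-128 + 47) = (2*sqrt(14))*(-128 + 47) = (2*sqrt(14))*(-81) = -162*sqrt(14)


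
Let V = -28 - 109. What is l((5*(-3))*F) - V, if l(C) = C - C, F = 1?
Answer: 137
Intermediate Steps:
V = -137
l(C) = 0
l((5*(-3))*F) - V = 0 - 1*(-137) = 0 + 137 = 137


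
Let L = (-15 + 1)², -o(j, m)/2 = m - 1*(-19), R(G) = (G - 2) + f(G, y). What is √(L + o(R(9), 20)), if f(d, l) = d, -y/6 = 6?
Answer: √118 ≈ 10.863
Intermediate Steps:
y = -36 (y = -6*6 = -36)
R(G) = -2 + 2*G (R(G) = (G - 2) + G = (-2 + G) + G = -2 + 2*G)
o(j, m) = -38 - 2*m (o(j, m) = -2*(m - 1*(-19)) = -2*(m + 19) = -2*(19 + m) = -38 - 2*m)
L = 196 (L = (-14)² = 196)
√(L + o(R(9), 20)) = √(196 + (-38 - 2*20)) = √(196 + (-38 - 40)) = √(196 - 78) = √118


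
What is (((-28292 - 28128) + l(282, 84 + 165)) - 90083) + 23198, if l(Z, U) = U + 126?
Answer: -122930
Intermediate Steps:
l(Z, U) = 126 + U
(((-28292 - 28128) + l(282, 84 + 165)) - 90083) + 23198 = (((-28292 - 28128) + (126 + (84 + 165))) - 90083) + 23198 = ((-56420 + (126 + 249)) - 90083) + 23198 = ((-56420 + 375) - 90083) + 23198 = (-56045 - 90083) + 23198 = -146128 + 23198 = -122930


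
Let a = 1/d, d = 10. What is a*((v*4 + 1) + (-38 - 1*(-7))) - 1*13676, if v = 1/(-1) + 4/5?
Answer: -341977/25 ≈ -13679.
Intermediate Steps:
a = 1/10 ≈ 0.10000
v = -1/5 (v = 1*(-1) + 4*(1/5) = -1 + 4/5 = -1/5 ≈ -0.20000)
a*((v*4 + 1) + (-38 - 1*(-7))) - 1*13676 = ((-1/5*4 + 1) + (-38 - 1*(-7)))/10 - 1*13676 = ((-4/5 + 1) + (-38 + 7))/10 - 13676 = (1/5 - 31)/10 - 13676 = (1/10)*(-154/5) - 13676 = -77/25 - 13676 = -341977/25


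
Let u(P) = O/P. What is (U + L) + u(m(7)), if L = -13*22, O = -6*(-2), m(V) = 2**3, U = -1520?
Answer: -3609/2 ≈ -1804.5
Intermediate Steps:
m(V) = 8
O = 12
L = -286
u(P) = 12/P
(U + L) + u(m(7)) = (-1520 - 286) + 12/8 = -1806 + 12*(1/8) = -1806 + 3/2 = -3609/2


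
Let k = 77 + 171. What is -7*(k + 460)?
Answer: -4956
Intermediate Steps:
k = 248
-7*(k + 460) = -7*(248 + 460) = -7*708 = -4956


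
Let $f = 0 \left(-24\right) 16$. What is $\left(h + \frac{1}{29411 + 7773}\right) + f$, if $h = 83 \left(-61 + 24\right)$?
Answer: $- \frac{114192063}{37184} \approx -3071.0$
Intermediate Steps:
$f = 0$ ($f = 0 \cdot 16 = 0$)
$h = -3071$ ($h = 83 \left(-37\right) = -3071$)
$\left(h + \frac{1}{29411 + 7773}\right) + f = \left(-3071 + \frac{1}{29411 + 7773}\right) + 0 = \left(-3071 + \frac{1}{37184}\right) + 0 = - \frac{114192063}{37184} + 0 = - \frac{114192063}{37184}$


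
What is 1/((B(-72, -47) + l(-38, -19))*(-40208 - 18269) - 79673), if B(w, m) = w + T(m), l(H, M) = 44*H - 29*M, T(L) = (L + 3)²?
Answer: -1/43528084 ≈ -2.2974e-8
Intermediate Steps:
T(L) = (3 + L)²
l(H, M) = -29*M + 44*H
B(w, m) = w + (3 + m)²
1/((B(-72, -47) + l(-38, -19))*(-40208 - 18269) - 79673) = 1/(((-72 + (3 - 47)²) + (-29*(-19) + 44*(-38)))*(-40208 - 18269) - 79673) = 1/(((-72 + (-44)²) + (551 - 1672))*(-58477) - 79673) = 1/(((-72 + 1936) - 1121)*(-58477) - 79673) = 1/((1864 - 1121)*(-58477) - 79673) = 1/(743*(-58477) - 79673) = 1/(-43448411 - 79673) = 1/(-43528084) = -1/43528084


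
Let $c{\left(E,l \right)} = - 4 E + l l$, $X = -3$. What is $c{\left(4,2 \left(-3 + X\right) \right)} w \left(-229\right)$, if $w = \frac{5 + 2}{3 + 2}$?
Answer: $- \frac{205184}{5} \approx -41037.0$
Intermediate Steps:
$w = \frac{7}{5} \approx 1.4$
$c{\left(E,l \right)} = l^{2} - 4 E$ ($c{\left(E,l \right)} = - 4 E + l^{2} = l^{2} - 4 E$)
$c{\left(4,2 \left(-3 + X\right) \right)} w \left(-229\right) = \left(\left(2 \left(-3 - 3\right)\right)^{2} - 16\right) \frac{7}{5} \left(-229\right) = \left(\left(2 \left(-6\right)\right)^{2} - 16\right) \frac{7}{5} \left(-229\right) = \left(\left(-12\right)^{2} - 16\right) \frac{7}{5} \left(-229\right) = \left(144 - 16\right) \frac{7}{5} \left(-229\right) = 128 \cdot \frac{7}{5} \left(-229\right) = \frac{896}{5} \left(-229\right) = - \frac{205184}{5}$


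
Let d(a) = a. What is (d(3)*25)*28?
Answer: 2100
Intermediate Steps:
(d(3)*25)*28 = (3*25)*28 = 75*28 = 2100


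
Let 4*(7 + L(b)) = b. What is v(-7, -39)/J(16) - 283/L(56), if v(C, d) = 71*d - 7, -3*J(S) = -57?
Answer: -24809/133 ≈ -186.53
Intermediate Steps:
L(b) = -7 + b/4
J(S) = 19 (J(S) = -⅓*(-57) = 19)
v(C, d) = -7 + 71*d
v(-7, -39)/J(16) - 283/L(56) = (-7 + 71*(-39))/19 - 283/(-7 + (¼)*56) = (-7 - 2769)*(1/19) - 283/(-7 + 14) = -2776*1/19 - 283/7 = -2776/19 - 283*⅐ = -2776/19 - 283/7 = -24809/133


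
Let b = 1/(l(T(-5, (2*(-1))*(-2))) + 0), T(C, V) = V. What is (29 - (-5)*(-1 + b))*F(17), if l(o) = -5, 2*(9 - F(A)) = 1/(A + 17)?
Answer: 14053/68 ≈ 206.66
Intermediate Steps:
F(A) = 9 - 1/(2*(17 + A)) (F(A) = 9 - 1/(2*(A + 17)) = 9 - 1/(2*(17 + A)))
b = -⅕ (b = 1/(-5 + 0) = 1/(-5) = -⅕ ≈ -0.20000)
(29 - (-5)*(-1 + b))*F(17) = (29 - (-5)*(-1 - ⅕))*((305 + 18*17)/(2*(17 + 17))) = (29 - (-5)*(-6)/5)*((½)*(305 + 306)/34) = (29 - 1*6)*((½)*(1/34)*611) = (29 - 6)*(611/68) = 23*(611/68) = 14053/68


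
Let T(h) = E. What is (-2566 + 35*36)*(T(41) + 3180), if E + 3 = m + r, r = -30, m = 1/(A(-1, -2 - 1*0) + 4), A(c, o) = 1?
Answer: -20551216/5 ≈ -4.1102e+6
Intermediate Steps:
m = 1/5 (m = 1/(1 + 4) = 1/5 ≈ 0.20000)
E = -164/5 (E = -3 + (1/5 - 30) = -3 - 149/5 = -164/5 ≈ -32.800)
T(h) = -164/5
(-2566 + 35*36)*(T(41) + 3180) = (-2566 + 35*36)*(-164/5 + 3180) = (-2566 + 1260)*(15736/5) = -1306*15736/5 = -20551216/5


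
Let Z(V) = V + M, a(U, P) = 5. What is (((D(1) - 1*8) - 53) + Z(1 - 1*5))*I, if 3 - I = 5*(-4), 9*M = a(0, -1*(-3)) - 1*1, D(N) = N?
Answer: -13156/9 ≈ -1461.8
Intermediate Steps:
M = 4/9 (M = (5 - 1*1)/9 = (5 - 1)/9 = (⅑)*4 = 4/9 ≈ 0.44444)
Z(V) = 4/9 + V (Z(V) = V + 4/9 = 4/9 + V)
I = 23 (I = 3 - 5*(-4) = 3 - 1*(-20) = 3 + 20 = 23)
(((D(1) - 1*8) - 53) + Z(1 - 1*5))*I = (((1 - 1*8) - 53) + (4/9 + (1 - 1*5)))*23 = (((1 - 8) - 53) + (4/9 + (1 - 5)))*23 = ((-7 - 53) + (4/9 - 4))*23 = (-60 - 32/9)*23 = -572/9*23 = -13156/9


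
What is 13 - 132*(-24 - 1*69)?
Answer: 12289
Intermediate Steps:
13 - 132*(-24 - 1*69) = 13 - 132*(-24 - 69) = 13 - 132*(-93) = 13 + 12276 = 12289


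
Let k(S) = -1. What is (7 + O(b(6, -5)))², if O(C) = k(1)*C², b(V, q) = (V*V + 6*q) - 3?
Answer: 4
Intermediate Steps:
b(V, q) = -3 + V² + 6*q (b(V, q) = (V² + 6*q) - 3 = -3 + V² + 6*q)
O(C) = -C²
(7 + O(b(6, -5)))² = (7 - (-3 + 6² + 6*(-5))²)² = (7 - (-3 + 36 - 30)²)² = (7 - 1*3²)² = (7 - 1*9)² = (7 - 9)² = (-2)² = 4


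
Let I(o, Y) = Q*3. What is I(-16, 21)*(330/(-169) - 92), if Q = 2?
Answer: -95268/169 ≈ -563.72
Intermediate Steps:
I(o, Y) = 6 (I(o, Y) = 2*3 = 6)
I(-16, 21)*(330/(-169) - 92) = 6*(330/(-169) - 92) = 6*(330*(-1/169) - 92) = 6*(-330/169 - 92) = 6*(-15878/169) = -95268/169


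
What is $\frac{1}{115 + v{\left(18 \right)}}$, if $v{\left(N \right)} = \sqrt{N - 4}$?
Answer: $\frac{115}{13211} - \frac{\sqrt{14}}{13211} \approx 0.0084216$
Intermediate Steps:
$v{\left(N \right)} = \sqrt{-4 + N}$
$\frac{1}{115 + v{\left(18 \right)}} = \frac{1}{115 + \sqrt{-4 + 18}} = \frac{1}{115 + \sqrt{14}}$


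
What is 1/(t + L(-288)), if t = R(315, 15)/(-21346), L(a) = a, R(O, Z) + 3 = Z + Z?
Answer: -21346/6147675 ≈ -0.0034722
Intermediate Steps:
R(O, Z) = -3 + 2*Z (R(O, Z) = -3 + (Z + Z) = -3 + 2*Z)
t = -27/21346 (t = (-3 + 2*15)/(-21346) = (-3 + 30)*(-1/21346) = 27*(-1/21346) = -27/21346 ≈ -0.0012649)
1/(t + L(-288)) = 1/(-27/21346 - 288) = 1/(-6147675/21346) = -21346/6147675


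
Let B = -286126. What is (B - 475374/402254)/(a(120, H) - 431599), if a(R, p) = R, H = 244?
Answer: 57547901689/86782076833 ≈ 0.66313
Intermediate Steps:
(B - 475374/402254)/(a(120, H) - 431599) = (-286126 - 475374/402254)/(120 - 431599) = (-286126 - 475374*1/402254)/(-431479) = (-286126 - 237687/201127)*(-1/431479) = -57547901689/201127*(-1/431479) = 57547901689/86782076833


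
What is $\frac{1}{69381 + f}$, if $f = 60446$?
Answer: $\frac{1}{129827} \approx 7.7026 \cdot 10^{-6}$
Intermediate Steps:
$\frac{1}{69381 + f} = \frac{1}{69381 + 60446} = \frac{1}{129827}$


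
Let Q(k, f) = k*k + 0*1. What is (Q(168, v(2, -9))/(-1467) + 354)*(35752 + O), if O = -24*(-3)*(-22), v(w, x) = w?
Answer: 1864411088/163 ≈ 1.1438e+7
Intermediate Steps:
Q(k, f) = k² (Q(k, f) = k² + 0 = k²)
O = -1584 (O = 72*(-22) = -1584)
(Q(168, v(2, -9))/(-1467) + 354)*(35752 + O) = (168²/(-1467) + 354)*(35752 - 1584) = (28224*(-1/1467) + 354)*34168 = (-3136/163 + 354)*34168 = (54566/163)*34168 = 1864411088/163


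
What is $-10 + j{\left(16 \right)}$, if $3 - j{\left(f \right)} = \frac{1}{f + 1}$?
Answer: $- \frac{120}{17} \approx -7.0588$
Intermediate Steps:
$j{\left(f \right)} = 3 - \frac{1}{1 + f}$ ($j{\left(f \right)} = 3 - \frac{1}{f + 1} = 3 - \frac{1}{1 + f}$)
$-10 + j{\left(16 \right)} = -10 + \frac{2 + 3 \cdot 16}{1 + 16} = -10 + \frac{2 + 48}{17} = -10 + \frac{1}{17} \cdot 50 = -10 + \frac{50}{17} = - \frac{120}{17}$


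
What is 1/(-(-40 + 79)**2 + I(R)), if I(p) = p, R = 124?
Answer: -1/1397 ≈ -0.00071582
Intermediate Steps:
1/(-(-40 + 79)**2 + I(R)) = 1/(-(-40 + 79)**2 + 124) = 1/(-1*39**2 + 124) = 1/(-1*1521 + 124) = 1/(-1521 + 124) = 1/(-1397) = -1/1397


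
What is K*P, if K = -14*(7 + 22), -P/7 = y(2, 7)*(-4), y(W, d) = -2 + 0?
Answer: 22736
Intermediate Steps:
y(W, d) = -2
P = -56 (P = -(-14)*(-4) = -7*8 = -56)
K = -406 (K = -14*29 = -406)
K*P = -406*(-56) = 22736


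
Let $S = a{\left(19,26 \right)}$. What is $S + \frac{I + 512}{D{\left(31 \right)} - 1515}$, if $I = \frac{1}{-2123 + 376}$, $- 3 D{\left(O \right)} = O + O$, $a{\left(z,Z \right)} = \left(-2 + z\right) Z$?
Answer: $\frac{3554722229}{8048429} \approx 441.67$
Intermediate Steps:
$a{\left(z,Z \right)} = Z \left(-2 + z\right)$
$D{\left(O \right)} = - \frac{2 O}{3}$ ($D{\left(O \right)} = - \frac{O + O}{3} = - \frac{2 O}{3}$)
$I = - \frac{1}{1747}$ ($I = \frac{1}{-1747} = - \frac{1}{1747} \approx -0.00057241$)
$S = 442$ ($S = 26 \left(-2 + 19\right) = 26 \cdot 17 = 442$)
$S + \frac{I + 512}{D{\left(31 \right)} - 1515} = 442 + \frac{- \frac{1}{1747} + 512}{\left(- \frac{2}{3}\right) 31 - 1515} = 442 + \frac{894463}{1747 \left(- \frac{62}{3} - 1515\right)} = 442 + \frac{894463}{1747 \left(- \frac{4607}{3}\right)} = 442 + \frac{894463}{1747} \left(- \frac{3}{4607}\right) = 442 - \frac{2683389}{8048429} = \frac{3554722229}{8048429}$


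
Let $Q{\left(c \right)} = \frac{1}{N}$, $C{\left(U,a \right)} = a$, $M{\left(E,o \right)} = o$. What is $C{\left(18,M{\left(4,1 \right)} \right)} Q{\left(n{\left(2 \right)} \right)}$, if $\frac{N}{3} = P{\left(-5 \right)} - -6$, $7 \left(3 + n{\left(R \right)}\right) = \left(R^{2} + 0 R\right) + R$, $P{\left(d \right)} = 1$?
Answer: $\frac{1}{21} \approx 0.047619$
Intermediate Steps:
$n{\left(R \right)} = -3 + \frac{R}{7} + \frac{R^{2}}{7}$ ($n{\left(R \right)} = -3 + \frac{\left(R^{2} + 0 R\right) + R}{7} = -3 + \frac{\left(R^{2} + 0\right) + R}{7} = -3 + \frac{R^{2} + R}{7} = -3 + \frac{R + R^{2}}{7} = -3 + \left(\frac{R}{7} + \frac{R^{2}}{7}\right) = -3 + \frac{R}{7} + \frac{R^{2}}{7}$)
$N = 21$ ($N = 3 \left(1 - -6\right) = 3 \left(1 + 6\right) = 3 \cdot 7 = 21$)
$Q{\left(c \right)} = \frac{1}{21}$
$C{\left(18,M{\left(4,1 \right)} \right)} Q{\left(n{\left(2 \right)} \right)} = 1 \cdot \frac{1}{21} = \frac{1}{21}$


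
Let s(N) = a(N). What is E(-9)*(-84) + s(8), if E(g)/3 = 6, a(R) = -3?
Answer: -1515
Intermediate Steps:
E(g) = 18 (E(g) = 3*6 = 18)
s(N) = -3
E(-9)*(-84) + s(8) = 18*(-84) - 3 = -1512 - 3 = -1515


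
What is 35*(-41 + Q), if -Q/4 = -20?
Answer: 1365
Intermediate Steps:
Q = 80 (Q = -4*(-20) = 80)
35*(-41 + Q) = 35*(-41 + 80) = 35*39 = 1365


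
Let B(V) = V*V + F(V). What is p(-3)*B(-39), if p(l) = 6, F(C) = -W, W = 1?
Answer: 9120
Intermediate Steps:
F(C) = -1 (F(C) = -1*1 = -1)
B(V) = -1 + V**2 (B(V) = V*V - 1 = V**2 - 1 = -1 + V**2)
p(-3)*B(-39) = 6*(-1 + (-39)**2) = 6*(-1 + 1521) = 6*1520 = 9120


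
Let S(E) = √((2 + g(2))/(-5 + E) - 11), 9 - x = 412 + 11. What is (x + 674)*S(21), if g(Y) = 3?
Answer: 195*I*√19 ≈ 849.99*I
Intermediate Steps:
x = -414 (x = 9 - (412 + 11) = 9 - 1*423 = 9 - 423 = -414)
S(E) = √(-11 + 5/(-5 + E)) (S(E) = √((2 + 3)/(-5 + E) - 11) = √(5/(-5 + E) - 11) = √(-11 + 5/(-5 + E)))
(x + 674)*S(21) = (-414 + 674)*√((60 - 11*21)/(-5 + 21)) = 260*√((60 - 231)/16) = 260*√((1/16)*(-171)) = 260*√(-171/16) = 260*(3*I*√19/4) = 195*I*√19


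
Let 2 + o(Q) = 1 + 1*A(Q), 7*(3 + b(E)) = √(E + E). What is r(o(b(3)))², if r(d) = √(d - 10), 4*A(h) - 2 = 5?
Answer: -37/4 ≈ -9.2500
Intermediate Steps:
A(h) = 7/4 (A(h) = ½ + (¼)*5 = ½ + 5/4 = 7/4)
b(E) = -3 + √2*√E/7 (b(E) = -3 + √(E + E)/7 = -3 + √(2*E)/7 = -3 + (√2*√E)/7 = -3 + √2*√E/7)
o(Q) = ¾ (o(Q) = -2 + (1 + 1*(7/4)) = -2 + (1 + 7/4) = -2 + 11/4 = ¾)
r(d) = √(-10 + d)
r(o(b(3)))² = (√(-10 + ¾))² = (√(-37/4))² = (I*√37/2)² = -37/4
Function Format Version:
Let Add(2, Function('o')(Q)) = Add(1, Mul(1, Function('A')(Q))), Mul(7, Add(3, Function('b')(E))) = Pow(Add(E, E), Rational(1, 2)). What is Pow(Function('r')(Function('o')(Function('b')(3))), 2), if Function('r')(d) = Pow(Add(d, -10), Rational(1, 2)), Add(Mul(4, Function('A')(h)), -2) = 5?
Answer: Rational(-37, 4) ≈ -9.2500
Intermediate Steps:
Function('A')(h) = Rational(7, 4) (Function('A')(h) = Add(Rational(1, 2), Mul(Rational(1, 4), 5)) = Add(Rational(1, 2), Rational(5, 4)) = Rational(7, 4))
Function('b')(E) = Add(-3, Mul(Rational(1, 7), Pow(2, Rational(1, 2)), Pow(E, Rational(1, 2)))) (Function('b')(E) = Add(-3, Mul(Rational(1, 7), Pow(Add(E, E), Rational(1, 2)))) = Add(-3, Mul(Rational(1, 7), Pow(Mul(2, E), Rational(1, 2)))) = Add(-3, Mul(Rational(1, 7), Mul(Pow(2, Rational(1, 2)), Pow(E, Rational(1, 2))))) = Add(-3, Mul(Rational(1, 7), Pow(2, Rational(1, 2)), Pow(E, Rational(1, 2)))))
Function('o')(Q) = Rational(3, 4) (Function('o')(Q) = Add(-2, Add(1, Mul(1, Rational(7, 4)))) = Add(-2, Add(1, Rational(7, 4))) = Add(-2, Rational(11, 4)) = Rational(3, 4))
Function('r')(d) = Pow(Add(-10, d), Rational(1, 2))
Pow(Function('r')(Function('o')(Function('b')(3))), 2) = Pow(Pow(Add(-10, Rational(3, 4)), Rational(1, 2)), 2) = Pow(Pow(Rational(-37, 4), Rational(1, 2)), 2) = Pow(Mul(Rational(1, 2), I, Pow(37, Rational(1, 2))), 2) = Rational(-37, 4)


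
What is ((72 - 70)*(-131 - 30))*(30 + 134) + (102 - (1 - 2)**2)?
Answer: -52707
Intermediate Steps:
((72 - 70)*(-131 - 30))*(30 + 134) + (102 - (1 - 2)**2) = (2*(-161))*164 + (102 - 1*(-1)**2) = -322*164 + (102 - 1*1) = -52808 + (102 - 1) = -52808 + 101 = -52707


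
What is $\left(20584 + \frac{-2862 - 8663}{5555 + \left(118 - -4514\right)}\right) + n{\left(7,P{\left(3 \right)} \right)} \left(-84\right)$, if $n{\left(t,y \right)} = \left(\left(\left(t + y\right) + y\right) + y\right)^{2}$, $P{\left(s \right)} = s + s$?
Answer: $- \frac{325139817}{10187} \approx -31917.0$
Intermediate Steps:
$P{\left(s \right)} = 2 s$
$n{\left(t,y \right)} = \left(t + 3 y\right)^{2}$ ($n{\left(t,y \right)} = \left(\left(t + 2 y\right) + y\right)^{2} = \left(t + 3 y\right)^{2}$)
$\left(20584 + \frac{-2862 - 8663}{5555 + \left(118 - -4514\right)}\right) + n{\left(7,P{\left(3 \right)} \right)} \left(-84\right) = \left(20584 + \frac{-2862 - 8663}{5555 + \left(118 - -4514\right)}\right) + \left(7 + 3 \cdot 2 \cdot 3\right)^{2} \left(-84\right) = \left(20584 - \frac{11525}{5555 + \left(118 + 4514\right)}\right) + \left(7 + 3 \cdot 6\right)^{2} \left(-84\right) = \left(20584 - \frac{11525}{5555 + 4632}\right) + \left(7 + 18\right)^{2} \left(-84\right) = \left(20584 - \frac{11525}{10187}\right) + 25^{2} \left(-84\right) = \left(20584 - \frac{11525}{10187}\right) + 625 \left(-84\right) = \left(20584 - \frac{11525}{10187}\right) - 52500 = \frac{209677683}{10187} - 52500 = - \frac{325139817}{10187}$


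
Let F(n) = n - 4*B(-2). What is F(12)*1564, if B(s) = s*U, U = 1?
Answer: 31280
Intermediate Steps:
B(s) = s (B(s) = s*1 = s)
F(n) = 8 + n (F(n) = n - 4*(-2) = n + 8 = 8 + n)
F(12)*1564 = (8 + 12)*1564 = 20*1564 = 31280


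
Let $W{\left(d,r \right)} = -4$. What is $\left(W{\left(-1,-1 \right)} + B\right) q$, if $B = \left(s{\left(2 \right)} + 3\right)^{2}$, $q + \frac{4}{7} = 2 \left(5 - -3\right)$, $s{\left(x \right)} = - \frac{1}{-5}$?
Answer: $\frac{16848}{175} \approx 96.274$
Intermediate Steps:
$s{\left(x \right)} = \frac{1}{5}$ ($s{\left(x \right)} = \left(-1\right) \left(- \frac{1}{5}\right) = \frac{1}{5}$)
$q = \frac{108}{7}$ ($q = - \frac{4}{7} + 2 \left(5 - -3\right) = - \frac{4}{7} + 2 \left(5 + 3\right) = - \frac{4}{7} + 2 \cdot 8 = - \frac{4}{7} + 16 = \frac{108}{7} \approx 15.429$)
$B = \frac{256}{25}$ ($B = \left(\frac{1}{5} + 3\right)^{2} = \left(\frac{16}{5}\right)^{2} = \frac{256}{25} \approx 10.24$)
$\left(W{\left(-1,-1 \right)} + B\right) q = \left(-4 + \frac{256}{25}\right) \frac{108}{7} = \frac{156}{25} \cdot \frac{108}{7} = \frac{16848}{175}$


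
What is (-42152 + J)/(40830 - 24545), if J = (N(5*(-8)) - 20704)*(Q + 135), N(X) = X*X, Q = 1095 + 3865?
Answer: -97377032/16285 ≈ -5979.6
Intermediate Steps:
Q = 4960
N(X) = X²
J = -97334880 (J = ((5*(-8))² - 20704)*(4960 + 135) = ((-40)² - 20704)*5095 = (1600 - 20704)*5095 = -19104*5095 = -97334880)
(-42152 + J)/(40830 - 24545) = (-42152 - 97334880)/(40830 - 24545) = -97377032/16285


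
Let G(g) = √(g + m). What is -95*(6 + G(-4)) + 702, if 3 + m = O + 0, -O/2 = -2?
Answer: 132 - 95*I*√3 ≈ 132.0 - 164.54*I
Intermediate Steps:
O = 4 (O = -2*(-2) = 4)
m = 1 (m = -3 + (4 + 0) = -3 + 4 = 1)
G(g) = √(1 + g) (G(g) = √(g + 1) = √(1 + g))
-95*(6 + G(-4)) + 702 = -95*(6 + √(1 - 4)) + 702 = -95*(6 + √(-3)) + 702 = -95*(6 + I*√3) + 702 = (-570 - 95*I*√3) + 702 = 132 - 95*I*√3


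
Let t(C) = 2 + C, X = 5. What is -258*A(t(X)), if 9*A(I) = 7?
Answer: -602/3 ≈ -200.67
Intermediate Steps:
A(I) = 7/9 (A(I) = (⅑)*7 = 7/9)
-258*A(t(X)) = -258*7/9 = -602/3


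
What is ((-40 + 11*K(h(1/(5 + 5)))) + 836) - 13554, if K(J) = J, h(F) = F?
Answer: -127569/10 ≈ -12757.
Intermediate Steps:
((-40 + 11*K(h(1/(5 + 5)))) + 836) - 13554 = ((-40 + 11/(5 + 5)) + 836) - 13554 = ((-40 + 11/10) + 836) - 13554 = (-389/10 + 836) - 13554 = 7971/10 - 13554 = -127569/10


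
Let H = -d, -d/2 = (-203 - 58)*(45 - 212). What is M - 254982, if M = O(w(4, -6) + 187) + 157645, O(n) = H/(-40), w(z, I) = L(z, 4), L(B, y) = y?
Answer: -1990327/20 ≈ -99516.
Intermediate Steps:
w(z, I) = 4
d = -87174 (d = -2*(-203 - 58)*(45 - 212) = -(-522)*(-167) = -2*43587 = -87174)
H = 87174 (H = -1*(-87174) = 87174)
O(n) = -43587/20 (O(n) = 87174/(-40) = 87174*(-1/40) = -43587/20)
M = 3109313/20 (M = -43587/20 + 157645 = 3109313/20 ≈ 1.5547e+5)
M - 254982 = 3109313/20 - 254982 = -1990327/20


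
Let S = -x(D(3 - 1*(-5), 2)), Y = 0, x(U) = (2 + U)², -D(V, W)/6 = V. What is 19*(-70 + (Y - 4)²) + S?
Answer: -3142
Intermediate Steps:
D(V, W) = -6*V
S = -2116 (S = -(2 - 6*(3 - 1*(-5)))² = -(2 - 6*(3 + 5))² = -(2 - 6*8)² = -(2 - 48)² = -1*(-46)² = -1*2116 = -2116)
19*(-70 + (Y - 4)²) + S = 19*(-70 + (0 - 4)²) - 2116 = 19*(-70 + (-4)²) - 2116 = 19*(-70 + 16) - 2116 = 19*(-54) - 2116 = -1026 - 2116 = -3142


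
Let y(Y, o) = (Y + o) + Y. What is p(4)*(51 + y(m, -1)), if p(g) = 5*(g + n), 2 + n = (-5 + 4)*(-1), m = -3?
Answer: 660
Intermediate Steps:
n = -1 (n = -2 + (-5 + 4)*(-1) = -2 - 1*(-1) = -2 + 1 = -1)
y(Y, o) = o + 2*Y
p(g) = -5 + 5*g (p(g) = 5*(g - 1) = 5*(-1 + g) = -5 + 5*g)
p(4)*(51 + y(m, -1)) = (-5 + 5*4)*(51 + (-1 + 2*(-3))) = (-5 + 20)*(51 + (-1 - 6)) = 15*(51 - 7) = 15*44 = 660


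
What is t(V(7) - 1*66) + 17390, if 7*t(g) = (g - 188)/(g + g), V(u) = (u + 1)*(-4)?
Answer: 11929683/686 ≈ 17390.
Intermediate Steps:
V(u) = -4 - 4*u (V(u) = (1 + u)*(-4) = -4 - 4*u)
t(g) = (-188 + g)/(14*g) (t(g) = ((g - 188)/(g + g))/7 = ((-188 + g)/((2*g)))/7 = ((-188 + g)*(1/(2*g)))/7 = ((-188 + g)/(2*g))/7 = (-188 + g)/(14*g))
t(V(7) - 1*66) + 17390 = (-188 + ((-4 - 4*7) - 1*66))/(14*((-4 - 4*7) - 1*66)) + 17390 = (-188 + ((-4 - 28) - 66))/(14*((-4 - 28) - 66)) + 17390 = (-188 + (-32 - 66))/(14*(-32 - 66)) + 17390 = (1/14)*(-188 - 98)/(-98) + 17390 = (1/14)*(-1/98)*(-286) + 17390 = 143/686 + 17390 = 11929683/686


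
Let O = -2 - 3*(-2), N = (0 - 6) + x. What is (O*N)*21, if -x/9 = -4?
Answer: 2520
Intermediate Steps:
x = 36 (x = -9*(-4) = 36)
N = 30 (N = (0 - 6) + 36 = -6 + 36 = 30)
O = 4 (O = -2 + 6 = 4)
(O*N)*21 = (4*30)*21 = 120*21 = 2520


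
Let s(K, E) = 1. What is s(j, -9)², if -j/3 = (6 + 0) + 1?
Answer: 1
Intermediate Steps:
j = -21 (j = -3*((6 + 0) + 1) = -3*(6 + 1) = -3*7 = -21)
s(j, -9)² = 1² = 1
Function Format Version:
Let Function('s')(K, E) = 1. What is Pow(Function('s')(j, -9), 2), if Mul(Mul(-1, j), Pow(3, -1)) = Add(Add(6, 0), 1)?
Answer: 1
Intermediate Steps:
j = -21 (j = Mul(-3, Add(Add(6, 0), 1)) = Mul(-3, Add(6, 1)) = Mul(-3, 7) = -21)
Pow(Function('s')(j, -9), 2) = Pow(1, 2) = 1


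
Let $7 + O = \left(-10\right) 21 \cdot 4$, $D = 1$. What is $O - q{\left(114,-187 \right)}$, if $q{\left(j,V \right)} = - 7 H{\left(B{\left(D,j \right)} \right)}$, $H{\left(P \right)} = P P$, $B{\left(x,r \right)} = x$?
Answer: $-840$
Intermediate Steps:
$O = -847$ ($O = -7 + \left(-10\right) 21 \cdot 4 = -7 - 840 = -847$)
$H{\left(P \right)} = P^{2}$
$q{\left(j,V \right)} = -7$ ($q{\left(j,V \right)} = - 7 \cdot 1^{2} = \left(-7\right) 1 = -7$)
$O - q{\left(114,-187 \right)} = -847 - -7 = -847 + 7 = -840$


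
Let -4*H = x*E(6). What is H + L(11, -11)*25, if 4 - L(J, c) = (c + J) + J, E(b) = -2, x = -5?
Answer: -355/2 ≈ -177.50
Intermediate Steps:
L(J, c) = 4 - c - 2*J (L(J, c) = 4 - ((c + J) + J) = 4 - ((J + c) + J) = 4 - (c + 2*J) = 4 + (-c - 2*J) = 4 - c - 2*J)
H = -5/2 (H = -(-5)*(-2)/4 = -1/4*10 = -5/2 ≈ -2.5000)
H + L(11, -11)*25 = -5/2 + (4 - 1*(-11) - 2*11)*25 = -5/2 + (4 + 11 - 22)*25 = -5/2 - 7*25 = -5/2 - 175 = -355/2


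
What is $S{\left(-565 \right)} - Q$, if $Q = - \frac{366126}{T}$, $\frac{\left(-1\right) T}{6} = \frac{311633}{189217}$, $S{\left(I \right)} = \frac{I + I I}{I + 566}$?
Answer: $\frac{12536965889}{44519} \approx 2.8161 \cdot 10^{5}$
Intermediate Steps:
$S{\left(I \right)} = \frac{I + I^{2}}{566 + I}$
$T = - \frac{267114}{27031}$ ($T = - 6 \cdot \frac{311633}{189217} = - 6 \cdot 311633 \cdot \frac{1}{189217} = \left(-6\right) \frac{44519}{27031} = - \frac{267114}{27031} \approx -9.8818$)
$Q = \frac{1649458651}{44519}$ ($Q = - \frac{366126}{- \frac{267114}{27031}} = \left(-366126\right) \left(- \frac{27031}{267114}\right) = \frac{1649458651}{44519} \approx 37051.0$)
$S{\left(-565 \right)} - Q = - \frac{565 \left(1 - 565\right)}{566 - 565} - \frac{1649458651}{44519} = \left(-565\right) 1^{-1} \left(-564\right) - \frac{1649458651}{44519} = \left(-565\right) 1 \left(-564\right) - \frac{1649458651}{44519} = 318660 - \frac{1649458651}{44519} = \frac{12536965889}{44519}$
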